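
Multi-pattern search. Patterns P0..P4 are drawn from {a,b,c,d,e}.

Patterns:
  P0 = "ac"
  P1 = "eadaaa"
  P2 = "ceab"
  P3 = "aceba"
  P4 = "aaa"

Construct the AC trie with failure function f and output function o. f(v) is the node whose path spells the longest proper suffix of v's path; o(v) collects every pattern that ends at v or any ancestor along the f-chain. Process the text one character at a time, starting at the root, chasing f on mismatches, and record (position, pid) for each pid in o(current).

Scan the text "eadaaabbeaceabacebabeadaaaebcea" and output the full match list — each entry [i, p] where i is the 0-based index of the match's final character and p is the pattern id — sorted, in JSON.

Construct AC machine:
Trie nodes:
  n0 'ε': a→1 c→9 e→3
  n1 'a': a→16 c→2
  n2 'ac': e→13  ←P0
  n3 'e': a→4
  n4 'ea': d→5
  n5 'ead': a→6
  n6 'eada': a→7
  n7 'eadaa': a→8
  n8 'eadaaa': ·  ←P1
  n9 'c': e→10
  n10 'ce': a→11
  n11 'cea': b→12
  n12 'ceab': ·  ←P2
  n13 'ace': b→14
  n14 'aceb': a→15
  n15 'aceba': ·  ←P3
  n16 'aa': a→17
  n17 'aaa': ·  ←P4

Failure links (BFS by depth):
  n1('a'): parent n0 fail=0; on 'a' 0 → fail=0;  out ∅∪∅=∅
  n3('e'): parent n0 fail=0; on 'e' 0 → fail=0;  out ∅∪∅=∅
  n9('c'): parent n0 fail=0; on 'c' 0 → fail=0;  out ∅∪∅=∅
  n2('ac'): parent n1 fail=0; on 'c' 0 → fail=9;  out {0}∪∅={0}
  n4('ea'): parent n3 fail=0; on 'a' 0 → fail=1;  out ∅∪∅=∅
  n10('ce'): parent n9 fail=0; on 'e' 0 → fail=3;  out ∅∪∅=∅
  n16('aa'): parent n1 fail=0; on 'a' 0 → fail=1;  out ∅∪∅=∅
  n5('ead'): parent n4 fail=1; on 'd' 1→0 → fail=0;  out ∅∪∅=∅
  n11('cea'): parent n10 fail=3; on 'a' 3 → fail=4;  out ∅∪∅=∅
  n13('ace'): parent n2 fail=9; on 'e' 9 → fail=10;  out ∅∪∅=∅
  n17('aaa'): parent n16 fail=1; on 'a' 1 → fail=16;  out {4}∪∅={4}
  n6('eada'): parent n5 fail=0; on 'a' 0 → fail=1;  out ∅∪∅=∅
  n12('ceab'): parent n11 fail=4; on 'b' 4→1→0 → fail=0;  out {2}∪∅={2}
  n14('aceb'): parent n13 fail=10; on 'b' 10→3→0 → fail=0;  out ∅∪∅=∅
  n7('eadaa'): parent n6 fail=1; on 'a' 1 → fail=16;  out ∅∪∅=∅
  n15('aceba'): parent n14 fail=0; on 'a' 0 → fail=1;  out {3}∪∅={3}
  n8('eadaaa'): parent n7 fail=16; on 'a' 16 → fail=17;  out {1}∪{4}={1,4}

Run:
pos 0 'e': at 3
pos 1 'a': at 4
pos 2 'd': at 5
pos 3 'a': at 6
pos 4 'a': at 7
pos 5 'a': at 8  ** P1@[0:5],P4@[3:5]
pos 6 'b': at 0 (fail-walked)
pos 7 'b': at 0
pos 8 'e': at 3
pos 9 'a': at 4
pos 10 'c': at 2 (fail-walked)  ** P0@[9:10]
pos 11 'e': at 13
pos 12 'a': at 11 (fail-walked)
pos 13 'b': at 12  ** P2@[10:13]
pos 14 'a': at 1 (fail-walked)
pos 15 'c': at 2  ** P0@[14:15]
pos 16 'e': at 13
pos 17 'b': at 14
pos 18 'a': at 15  ** P3@[14:18]
pos 19 'b': at 0 (fail-walked)
pos 20 'e': at 3
pos 21 'a': at 4
pos 22 'd': at 5
pos 23 'a': at 6
pos 24 'a': at 7
pos 25 'a': at 8  ** P1@[20:25],P4@[23:25]
pos 26 'e': at 3 (fail-walked)
pos 27 'b': at 0 (fail-walked)
pos 28 'c': at 9
pos 29 'e': at 10
pos 30 'a': at 11

Matches: [[5,1],[5,4],[10,0],[13,2],[15,0],[18,3],[25,1],[25,4]]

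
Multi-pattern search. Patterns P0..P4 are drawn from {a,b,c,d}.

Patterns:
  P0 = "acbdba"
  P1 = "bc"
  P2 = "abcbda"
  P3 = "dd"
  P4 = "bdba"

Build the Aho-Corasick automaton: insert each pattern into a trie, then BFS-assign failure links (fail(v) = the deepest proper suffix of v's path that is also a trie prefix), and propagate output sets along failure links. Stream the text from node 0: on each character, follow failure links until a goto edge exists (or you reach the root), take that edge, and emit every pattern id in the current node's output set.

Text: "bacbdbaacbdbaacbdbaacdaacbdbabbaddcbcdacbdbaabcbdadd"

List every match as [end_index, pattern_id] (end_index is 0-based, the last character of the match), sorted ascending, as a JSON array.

Build automaton:
Trie nodes:
  0='ε' goto a→1 b→7 d→14
  1='a' goto b→9 c→2
  2='ac' goto b→3
  3='acb' goto d→4
  4='acbd' goto b→5
  5='acbdb' goto a→6
  6='acbdba' goto ·  [P0 ends]
  7='b' goto c→8 d→16
  8='bc' goto ·  [P1 ends]
  9='ab' goto c→10
  10='abc' goto b→11
  11='abcb' goto d→12
  12='abcbd' goto a→13
  13='abcbda' goto ·  [P2 ends]
  14='d' goto d→15
  15='dd' goto ·  [P3 ends]
  16='bd' goto b→17
  17='bdb' goto a→18
  18='bdba' goto ·  [P4 ends]

Failure links (BFS by depth):
  n1('a'): parent n0 fail=0; on 'a' 0 → fail=0;  out ∅∪∅=∅
  n7('b'): parent n0 fail=0; on 'b' 0 → fail=0;  out ∅∪∅=∅
  n14('d'): parent n0 fail=0; on 'd' 0 → fail=0;  out ∅∪∅=∅
  n2('ac'): parent n1 fail=0; on 'c' 0 → fail=0;  out ∅∪∅=∅
  n8('bc'): parent n7 fail=0; on 'c' 0 → fail=0;  out {1}∪∅={1}
  n9('ab'): parent n1 fail=0; on 'b' 0 → fail=7;  out ∅∪∅=∅
  n15('dd'): parent n14 fail=0; on 'd' 0 → fail=14;  out {3}∪∅={3}
  n16('bd'): parent n7 fail=0; on 'd' 0 → fail=14;  out ∅∪∅=∅
  n3('acb'): parent n2 fail=0; on 'b' 0 → fail=7;  out ∅∪∅=∅
  n10('abc'): parent n9 fail=7; on 'c' 7 → fail=8;  out ∅∪{1}={1}
  n17('bdb'): parent n16 fail=14; on 'b' 14→0 → fail=7;  out ∅∪∅=∅
  n4('acbd'): parent n3 fail=7; on 'd' 7 → fail=16;  out ∅∪∅=∅
  n11('abcb'): parent n10 fail=8; on 'b' 8→0 → fail=7;  out ∅∪∅=∅
  n18('bdba'): parent n17 fail=7; on 'a' 7→0 → fail=1;  out {4}∪∅={4}
  n5('acbdb'): parent n4 fail=16; on 'b' 16 → fail=17;  out ∅∪∅=∅
  n12('abcbd'): parent n11 fail=7; on 'd' 7 → fail=16;  out ∅∪∅=∅
  n6('acbdba'): parent n5 fail=17; on 'a' 17 → fail=18;  out {0}∪{4}={0,4}
  n13('abcbda'): parent n12 fail=16; on 'a' 16→14→0 → fail=1;  out {2}∪∅={2}

Run:
[0] read 'b'  n0⇒n7
[1] read 'a'  n7⇒n1 ·f
[2] read 'c'  n1⇒n2
[3] read 'b'  n2⇒n3
[4] read 'd'  n3⇒n4
[5] read 'b'  n4⇒n5
[6] read 'a'  n5⇒n6  emit P0@[1:6],P4@[3:6]
[7] read 'a'  n6⇒n1 ·f
[8] read 'c'  n1⇒n2
[9] read 'b'  n2⇒n3
[10] read 'd'  n3⇒n4
[11] read 'b'  n4⇒n5
[12] read 'a'  n5⇒n6  emit P0@[7:12],P4@[9:12]
[13] read 'a'  n6⇒n1 ·f
[14] read 'c'  n1⇒n2
[15] read 'b'  n2⇒n3
[16] read 'd'  n3⇒n4
[17] read 'b'  n4⇒n5
[18] read 'a'  n5⇒n6  emit P0@[13:18],P4@[15:18]
[19] read 'a'  n6⇒n1 ·f
[20] read 'c'  n1⇒n2
[21] read 'd'  n2⇒n14 ·f
[22] read 'a'  n14⇒n1 ·f
[23] read 'a'  n1⇒n1 ·f
[24] read 'c'  n1⇒n2
[25] read 'b'  n2⇒n3
[26] read 'd'  n3⇒n4
[27] read 'b'  n4⇒n5
[28] read 'a'  n5⇒n6  emit P0@[23:28],P4@[25:28]
[29] read 'b'  n6⇒n9 ·f
[30] read 'b'  n9⇒n7 ·f
[31] read 'a'  n7⇒n1 ·f
[32] read 'd'  n1⇒n14 ·f
[33] read 'd'  n14⇒n15  emit P3@[32:33]
[34] read 'c'  n15⇒n0 ·f
[35] read 'b'  n0⇒n7
[36] read 'c'  n7⇒n8  emit P1@[35:36]
[37] read 'd'  n8⇒n14 ·f
[38] read 'a'  n14⇒n1 ·f
[39] read 'c'  n1⇒n2
[40] read 'b'  n2⇒n3
[41] read 'd'  n3⇒n4
[42] read 'b'  n4⇒n5
[43] read 'a'  n5⇒n6  emit P0@[38:43],P4@[40:43]
[44] read 'a'  n6⇒n1 ·f
[45] read 'b'  n1⇒n9
[46] read 'c'  n9⇒n10  emit P1@[45:46]
[47] read 'b'  n10⇒n11
[48] read 'd'  n11⇒n12
[49] read 'a'  n12⇒n13  emit P2@[44:49]
[50] read 'd'  n13⇒n14 ·f
[51] read 'd'  n14⇒n15  emit P3@[50:51]

All matches (sorted): [[6,0],[6,4],[12,0],[12,4],[18,0],[18,4],[28,0],[28,4],[33,3],[36,1],[43,0],[43,4],[46,1],[49,2],[51,3]]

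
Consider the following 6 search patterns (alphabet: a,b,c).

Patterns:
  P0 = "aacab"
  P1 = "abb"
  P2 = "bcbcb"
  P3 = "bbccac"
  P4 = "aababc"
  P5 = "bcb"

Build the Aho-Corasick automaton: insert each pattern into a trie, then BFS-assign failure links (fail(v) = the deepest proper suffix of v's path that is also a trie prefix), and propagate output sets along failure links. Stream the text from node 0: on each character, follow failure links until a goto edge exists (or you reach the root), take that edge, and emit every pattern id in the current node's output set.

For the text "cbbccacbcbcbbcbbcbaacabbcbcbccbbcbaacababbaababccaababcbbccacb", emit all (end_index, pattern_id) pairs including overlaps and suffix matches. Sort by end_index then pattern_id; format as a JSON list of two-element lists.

Build:
Trie (insert patterns):
  0='ε' goto a→1 b→8
  1='a' goto a→2 b→6
  2='aa' goto b→18 c→3
  3='aac' goto a→4
  4='aaca' goto b→5
  5='aacab' goto ·  ←P0
  6='ab' goto b→7
  7='abb' goto ·  ←P1
  8='b' goto b→13 c→9
  9='bc' goto b→10
  10='bcb' goto c→11  ←P5
  11='bcbc' goto b→12
  12='bcbcb' goto ·  ←P2
  13='bb' goto c→14
  14='bbc' goto c→15
  15='bbcc' goto a→16
  16='bbcca' goto c→17
  17='bbccac' goto ·  ←P3
  18='aab' goto a→19
  19='aaba' goto b→20
  20='aabab' goto c→21
  21='aababc' goto ·  ←P4

Failure links (BFS by depth):
  fail(1) 'a': from fail(0)=0 chase 'a': 0 ⇒ 0;  out=∅∪out(0)=∅
  fail(8) 'b': from fail(0)=0 chase 'b': 0 ⇒ 0;  out=∅∪out(0)=∅
  fail(2) 'aa': from fail(1)=0 chase 'a': 0 ⇒ 1;  out=∅∪out(1)=∅
  fail(6) 'ab': from fail(1)=0 chase 'b': 0 ⇒ 8;  out=∅∪out(8)=∅
  fail(9) 'bc': from fail(8)=0 chase 'c': 0 ⇒ 0;  out=∅∪out(0)=∅
  fail(13) 'bb': from fail(8)=0 chase 'b': 0 ⇒ 8;  out=∅∪out(8)=∅
  fail(3) 'aac': from fail(2)=1 chase 'c': 1→0 ⇒ 0;  out=∅∪out(0)=∅
  fail(7) 'abb': from fail(6)=8 chase 'b': 8 ⇒ 13;  out={1}∪out(13)={1}
  fail(10) 'bcb': from fail(9)=0 chase 'b': 0 ⇒ 8;  out={5}∪out(8)={5}
  fail(14) 'bbc': from fail(13)=8 chase 'c': 8 ⇒ 9;  out=∅∪out(9)=∅
  fail(18) 'aab': from fail(2)=1 chase 'b': 1 ⇒ 6;  out=∅∪out(6)=∅
  fail(4) 'aaca': from fail(3)=0 chase 'a': 0 ⇒ 1;  out=∅∪out(1)=∅
  fail(11) 'bcbc': from fail(10)=8 chase 'c': 8 ⇒ 9;  out=∅∪out(9)=∅
  fail(15) 'bbcc': from fail(14)=9 chase 'c': 9→0 ⇒ 0;  out=∅∪out(0)=∅
  fail(19) 'aaba': from fail(18)=6 chase 'a': 6→8→0 ⇒ 1;  out=∅∪out(1)=∅
  fail(5) 'aacab': from fail(4)=1 chase 'b': 1 ⇒ 6;  out={0}∪out(6)={0}
  fail(12) 'bcbcb': from fail(11)=9 chase 'b': 9 ⇒ 10;  out={2}∪out(10)={2,5}
  fail(16) 'bbcca': from fail(15)=0 chase 'a': 0 ⇒ 1;  out=∅∪out(1)=∅
  fail(20) 'aabab': from fail(19)=1 chase 'b': 1 ⇒ 6;  out=∅∪out(6)=∅
  fail(17) 'bbccac': from fail(16)=1 chase 'c': 1→0 ⇒ 0;  out={3}∪out(0)={3}
  fail(21) 'aababc': from fail(20)=6 chase 'c': 6→8 ⇒ 9;  out={4}∪out(9)={4}

Scan:
[0] read 'c'  n0⇒n0
[1] read 'b'  n0⇒n8
[2] read 'b'  n8⇒n13
[3] read 'c'  n13⇒n14
[4] read 'c'  n14⇒n15
[5] read 'a'  n15⇒n16
[6] read 'c'  n16⇒n17  emit P3@[1:6]
[7] read 'b'  n17⇒n8 (via fail)
[8] read 'c'  n8⇒n9
[9] read 'b'  n9⇒n10  emit P5@[7:9]
[10] read 'c'  n10⇒n11
[11] read 'b'  n11⇒n12  emit P2@[7:11],P5@[9:11]
[12] read 'b'  n12⇒n13 (via fail)
[13] read 'c'  n13⇒n14
[14] read 'b'  n14⇒n10 (via fail)  emit P5@[12:14]
[15] read 'b'  n10⇒n13 (via fail)
[16] read 'c'  n13⇒n14
[17] read 'b'  n14⇒n10 (via fail)  emit P5@[15:17]
[18] read 'a'  n10⇒n1 (via fail)
[19] read 'a'  n1⇒n2
[20] read 'c'  n2⇒n3
[21] read 'a'  n3⇒n4
[22] read 'b'  n4⇒n5  emit P0@[18:22]
[23] read 'b'  n5⇒n7 (via fail)  emit P1@[21:23]
[24] read 'c'  n7⇒n14 (via fail)
[25] read 'b'  n14⇒n10 (via fail)  emit P5@[23:25]
[26] read 'c'  n10⇒n11
[27] read 'b'  n11⇒n12  emit P2@[23:27],P5@[25:27]
[28] read 'c'  n12⇒n11 (via fail)
[29] read 'c'  n11⇒n0 (via fail)
[30] read 'b'  n0⇒n8
[31] read 'b'  n8⇒n13
[32] read 'c'  n13⇒n14
[33] read 'b'  n14⇒n10 (via fail)  emit P5@[31:33]
[34] read 'a'  n10⇒n1 (via fail)
[35] read 'a'  n1⇒n2
[36] read 'c'  n2⇒n3
[37] read 'a'  n3⇒n4
[38] read 'b'  n4⇒n5  emit P0@[34:38]
[39] read 'a'  n5⇒n1 (via fail)
[40] read 'b'  n1⇒n6
[41] read 'b'  n6⇒n7  emit P1@[39:41]
[42] read 'a'  n7⇒n1 (via fail)
[43] read 'a'  n1⇒n2
[44] read 'b'  n2⇒n18
[45] read 'a'  n18⇒n19
[46] read 'b'  n19⇒n20
[47] read 'c'  n20⇒n21  emit P4@[42:47]
[48] read 'c'  n21⇒n0 (via fail)
[49] read 'a'  n0⇒n1
[50] read 'a'  n1⇒n2
[51] read 'b'  n2⇒n18
[52] read 'a'  n18⇒n19
[53] read 'b'  n19⇒n20
[54] read 'c'  n20⇒n21  emit P4@[49:54]
[55] read 'b'  n21⇒n10 (via fail)  emit P5@[53:55]
[56] read 'b'  n10⇒n13 (via fail)
[57] read 'c'  n13⇒n14
[58] read 'c'  n14⇒n15
[59] read 'a'  n15⇒n16
[60] read 'c'  n16⇒n17  emit P3@[55:60]
[61] read 'b'  n17⇒n8 (via fail)

Result: [[6,3],[9,5],[11,2],[11,5],[14,5],[17,5],[22,0],[23,1],[25,5],[27,2],[27,5],[33,5],[38,0],[41,1],[47,4],[54,4],[55,5],[60,3]]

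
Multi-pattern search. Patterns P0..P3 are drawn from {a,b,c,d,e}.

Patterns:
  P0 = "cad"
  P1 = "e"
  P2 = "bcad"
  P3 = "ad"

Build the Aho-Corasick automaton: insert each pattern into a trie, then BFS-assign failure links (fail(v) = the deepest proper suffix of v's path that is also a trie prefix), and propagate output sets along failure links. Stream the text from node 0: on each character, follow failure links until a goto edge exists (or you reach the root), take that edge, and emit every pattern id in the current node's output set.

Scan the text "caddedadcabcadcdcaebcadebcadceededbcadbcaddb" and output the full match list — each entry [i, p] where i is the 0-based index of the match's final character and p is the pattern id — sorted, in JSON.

Build automaton:
Trie nodes:
  n0 'ε': a→9 b→5 c→1 e→4
  n1 'c': a→2
  n2 'ca': d→3
  n3 'cad': ·  [P0 ends]
  n4 'e': ·  [P1 ends]
  n5 'b': c→6
  n6 'bc': a→7
  n7 'bca': d→8
  n8 'bcad': ·  [P2 ends]
  n9 'a': d→10
  n10 'ad': ·  [P3 ends]

BFS fail/out derivation:
  fail(1) 'c': from fail(0)=0 chase 'c': 0 ⇒ 0;  out=∅∪out(0)=∅
  fail(4) 'e': from fail(0)=0 chase 'e': 0 ⇒ 0;  out={1}∪out(0)={1}
  fail(5) 'b': from fail(0)=0 chase 'b': 0 ⇒ 0;  out=∅∪out(0)=∅
  fail(9) 'a': from fail(0)=0 chase 'a': 0 ⇒ 0;  out=∅∪out(0)=∅
  fail(2) 'ca': from fail(1)=0 chase 'a': 0 ⇒ 9;  out=∅∪out(9)=∅
  fail(6) 'bc': from fail(5)=0 chase 'c': 0 ⇒ 1;  out=∅∪out(1)=∅
  fail(10) 'ad': from fail(9)=0 chase 'd': 0 ⇒ 0;  out={3}∪out(0)={3}
  fail(3) 'cad': from fail(2)=9 chase 'd': 9 ⇒ 10;  out={0}∪out(10)={0,3}
  fail(7) 'bca': from fail(6)=1 chase 'a': 1 ⇒ 2;  out=∅∪out(2)=∅
  fail(8) 'bcad': from fail(7)=2 chase 'd': 2 ⇒ 3;  out={2}∪out(3)={0,2,3}

Text stream:
i=0 'c': node 0→1
i=1 'a': node 1→2
i=2 'd': node 2→3  emit P0@[0:2],P3@[1:2]
i=3 'd': node 3→0 ·f
i=4 'e': node 0→4  emit P1@[4:4]
i=5 'd': node 4→0 ·f
i=6 'a': node 0→9
i=7 'd': node 9→10  emit P3@[6:7]
i=8 'c': node 10→1 ·f
i=9 'a': node 1→2
i=10 'b': node 2→5 ·f
i=11 'c': node 5→6
i=12 'a': node 6→7
i=13 'd': node 7→8  emit P0@[11:13],P2@[10:13],P3@[12:13]
i=14 'c': node 8→1 ·f
i=15 'd': node 1→0 ·f
i=16 'c': node 0→1
i=17 'a': node 1→2
i=18 'e': node 2→4 ·f  emit P1@[18:18]
i=19 'b': node 4→5 ·f
i=20 'c': node 5→6
i=21 'a': node 6→7
i=22 'd': node 7→8  emit P0@[20:22],P2@[19:22],P3@[21:22]
i=23 'e': node 8→4 ·f  emit P1@[23:23]
i=24 'b': node 4→5 ·f
i=25 'c': node 5→6
i=26 'a': node 6→7
i=27 'd': node 7→8  emit P0@[25:27],P2@[24:27],P3@[26:27]
i=28 'c': node 8→1 ·f
i=29 'e': node 1→4 ·f  emit P1@[29:29]
i=30 'e': node 4→4 ·f  emit P1@[30:30]
i=31 'd': node 4→0 ·f
i=32 'e': node 0→4  emit P1@[32:32]
i=33 'd': node 4→0 ·f
i=34 'b': node 0→5
i=35 'c': node 5→6
i=36 'a': node 6→7
i=37 'd': node 7→8  emit P0@[35:37],P2@[34:37],P3@[36:37]
i=38 'b': node 8→5 ·f
i=39 'c': node 5→6
i=40 'a': node 6→7
i=41 'd': node 7→8  emit P0@[39:41],P2@[38:41],P3@[40:41]
i=42 'd': node 8→0 ·f
i=43 'b': node 0→5

All matches (sorted): [[2,0],[2,3],[4,1],[7,3],[13,0],[13,2],[13,3],[18,1],[22,0],[22,2],[22,3],[23,1],[27,0],[27,2],[27,3],[29,1],[30,1],[32,1],[37,0],[37,2],[37,3],[41,0],[41,2],[41,3]]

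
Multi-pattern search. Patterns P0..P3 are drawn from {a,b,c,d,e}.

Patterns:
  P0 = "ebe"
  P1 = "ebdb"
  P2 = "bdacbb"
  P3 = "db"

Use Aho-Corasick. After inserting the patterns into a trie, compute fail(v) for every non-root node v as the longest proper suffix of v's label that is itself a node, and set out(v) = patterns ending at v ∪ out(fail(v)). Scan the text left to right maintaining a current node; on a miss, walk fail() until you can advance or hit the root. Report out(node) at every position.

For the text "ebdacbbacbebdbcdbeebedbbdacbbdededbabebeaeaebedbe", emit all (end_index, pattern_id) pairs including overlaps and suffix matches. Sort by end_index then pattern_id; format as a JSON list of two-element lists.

Build:
Trie (insert patterns):
  n0 'ε': b→6 d→12 e→1
  n1 'e': b→2
  n2 'eb': d→4 e→3
  n3 'ebe': ·  [P0 ends]
  n4 'ebd': b→5
  n5 'ebdb': ·  [P1 ends]
  n6 'b': d→7
  n7 'bd': a→8
  n8 'bda': c→9
  n9 'bdac': b→10
  n10 'bdacb': b→11
  n11 'bdacbb': ·  [P2 ends]
  n12 'd': b→13
  n13 'db': ·  [P3 ends]

BFS fail/out derivation:
  n1('e'): parent n0 fail=0; on 'e' 0 → fail=0;  out ∅∪∅=∅
  n6('b'): parent n0 fail=0; on 'b' 0 → fail=0;  out ∅∪∅=∅
  n12('d'): parent n0 fail=0; on 'd' 0 → fail=0;  out ∅∪∅=∅
  n2('eb'): parent n1 fail=0; on 'b' 0 → fail=6;  out ∅∪∅=∅
  n7('bd'): parent n6 fail=0; on 'd' 0 → fail=12;  out ∅∪∅=∅
  n13('db'): parent n12 fail=0; on 'b' 0 → fail=6;  out {3}∪∅={3}
  n3('ebe'): parent n2 fail=6; on 'e' 6→0 → fail=1;  out {0}∪∅={0}
  n4('ebd'): parent n2 fail=6; on 'd' 6 → fail=7;  out ∅∪∅=∅
  n8('bda'): parent n7 fail=12; on 'a' 12→0 → fail=0;  out ∅∪∅=∅
  n5('ebdb'): parent n4 fail=7; on 'b' 7→12 → fail=13;  out {1}∪{3}={1,3}
  n9('bdac'): parent n8 fail=0; on 'c' 0 → fail=0;  out ∅∪∅=∅
  n10('bdacb'): parent n9 fail=0; on 'b' 0 → fail=6;  out ∅∪∅=∅
  n11('bdacbb'): parent n10 fail=6; on 'b' 6→0 → fail=6;  out {2}∪∅={2}

Text stream:
pos 0 'e': at 1
pos 1 'b': at 2
pos 2 'd': at 4
pos 3 'a': at 8 (via fail)
pos 4 'c': at 9
pos 5 'b': at 10
pos 6 'b': at 11  emit P2@[1:6]
pos 7 'a': at 0 (via fail)
pos 8 'c': at 0
pos 9 'b': at 6
pos 10 'e': at 1 (via fail)
pos 11 'b': at 2
pos 12 'd': at 4
pos 13 'b': at 5  emit P1@[10:13],P3@[12:13]
pos 14 'c': at 0 (via fail)
pos 15 'd': at 12
pos 16 'b': at 13  emit P3@[15:16]
pos 17 'e': at 1 (via fail)
pos 18 'e': at 1 (via fail)
pos 19 'b': at 2
pos 20 'e': at 3  emit P0@[18:20]
pos 21 'd': at 12 (via fail)
pos 22 'b': at 13  emit P3@[21:22]
pos 23 'b': at 6 (via fail)
pos 24 'd': at 7
pos 25 'a': at 8
pos 26 'c': at 9
pos 27 'b': at 10
pos 28 'b': at 11  emit P2@[23:28]
pos 29 'd': at 7 (via fail)
pos 30 'e': at 1 (via fail)
pos 31 'd': at 12 (via fail)
pos 32 'e': at 1 (via fail)
pos 33 'd': at 12 (via fail)
pos 34 'b': at 13  emit P3@[33:34]
pos 35 'a': at 0 (via fail)
pos 36 'b': at 6
pos 37 'e': at 1 (via fail)
pos 38 'b': at 2
pos 39 'e': at 3  emit P0@[37:39]
pos 40 'a': at 0 (via fail)
pos 41 'e': at 1
pos 42 'a': at 0 (via fail)
pos 43 'e': at 1
pos 44 'b': at 2
pos 45 'e': at 3  emit P0@[43:45]
pos 46 'd': at 12 (via fail)
pos 47 'b': at 13  emit P3@[46:47]
pos 48 'e': at 1 (via fail)

Matches: [[6,2],[13,1],[13,3],[16,3],[20,0],[22,3],[28,2],[34,3],[39,0],[45,0],[47,3]]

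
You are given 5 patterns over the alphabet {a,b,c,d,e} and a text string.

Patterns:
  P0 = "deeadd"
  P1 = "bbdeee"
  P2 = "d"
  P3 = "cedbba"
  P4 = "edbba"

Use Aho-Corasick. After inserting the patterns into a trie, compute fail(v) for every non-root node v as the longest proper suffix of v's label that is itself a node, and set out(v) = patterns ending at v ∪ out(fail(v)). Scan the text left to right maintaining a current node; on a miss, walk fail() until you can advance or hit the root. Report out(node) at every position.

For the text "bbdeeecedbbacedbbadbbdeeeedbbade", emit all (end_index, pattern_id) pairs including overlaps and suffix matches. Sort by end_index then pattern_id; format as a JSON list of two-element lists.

Construct AC machine:
Trie (insert patterns):
  0='ε' goto b→7 c→13 d→1 e→19
  1='d' goto e→2  ←P2
  2='de' goto e→3
  3='dee' goto a→4
  4='deea' goto d→5
  5='deead' goto d→6
  6='deeadd' goto ·  ←P0
  7='b' goto b→8
  8='bb' goto d→9
  9='bbd' goto e→10
  10='bbde' goto e→11
  11='bbdee' goto e→12
  12='bbdeee' goto ·  ←P1
  13='c' goto e→14
  14='ce' goto d→15
  15='ced' goto b→16
  16='cedb' goto b→17
  17='cedbb' goto a→18
  18='cedbba' goto ·  ←P3
  19='e' goto d→20
  20='ed' goto b→21
  21='edb' goto b→22
  22='edbb' goto a→23
  23='edbba' goto ·  ←P4

BFS fail/out derivation:
  n1('d'): parent n0 fail=0; on 'd' 0 → fail=0;  out {2}∪∅={2}
  n7('b'): parent n0 fail=0; on 'b' 0 → fail=0;  out ∅∪∅=∅
  n13('c'): parent n0 fail=0; on 'c' 0 → fail=0;  out ∅∪∅=∅
  n19('e'): parent n0 fail=0; on 'e' 0 → fail=0;  out ∅∪∅=∅
  n2('de'): parent n1 fail=0; on 'e' 0 → fail=19;  out ∅∪∅=∅
  n8('bb'): parent n7 fail=0; on 'b' 0 → fail=7;  out ∅∪∅=∅
  n14('ce'): parent n13 fail=0; on 'e' 0 → fail=19;  out ∅∪∅=∅
  n20('ed'): parent n19 fail=0; on 'd' 0 → fail=1;  out ∅∪{2}={2}
  n3('dee'): parent n2 fail=19; on 'e' 19→0 → fail=19;  out ∅∪∅=∅
  n9('bbd'): parent n8 fail=7; on 'd' 7→0 → fail=1;  out ∅∪{2}={2}
  n15('ced'): parent n14 fail=19; on 'd' 19 → fail=20;  out ∅∪{2}={2}
  n21('edb'): parent n20 fail=1; on 'b' 1→0 → fail=7;  out ∅∪∅=∅
  n4('deea'): parent n3 fail=19; on 'a' 19→0 → fail=0;  out ∅∪∅=∅
  n10('bbde'): parent n9 fail=1; on 'e' 1 → fail=2;  out ∅∪∅=∅
  n16('cedb'): parent n15 fail=20; on 'b' 20 → fail=21;  out ∅∪∅=∅
  n22('edbb'): parent n21 fail=7; on 'b' 7 → fail=8;  out ∅∪∅=∅
  n5('deead'): parent n4 fail=0; on 'd' 0 → fail=1;  out ∅∪{2}={2}
  n11('bbdee'): parent n10 fail=2; on 'e' 2 → fail=3;  out ∅∪∅=∅
  n17('cedbb'): parent n16 fail=21; on 'b' 21 → fail=22;  out ∅∪∅=∅
  n23('edbba'): parent n22 fail=8; on 'a' 8→7→0 → fail=0;  out {4}∪∅={4}
  n6('deeadd'): parent n5 fail=1; on 'd' 1→0 → fail=1;  out {0}∪{2}={0,2}
  n12('bbdeee'): parent n11 fail=3; on 'e' 3→19→0 → fail=19;  out {1}∪∅={1}
  n18('cedbba'): parent n17 fail=22; on 'a' 22 → fail=23;  out {3}∪{4}={3,4}

Scan:
pos 0 'b': at 7
pos 1 'b': at 8
pos 2 'd': at 9  emit P2@[2:2]
pos 3 'e': at 10
pos 4 'e': at 11
pos 5 'e': at 12  emit P1@[0:5]
pos 6 'c': at 13 (via fail)
pos 7 'e': at 14
pos 8 'd': at 15  emit P2@[8:8]
pos 9 'b': at 16
pos 10 'b': at 17
pos 11 'a': at 18  emit P3@[6:11],P4@[7:11]
pos 12 'c': at 13 (via fail)
pos 13 'e': at 14
pos 14 'd': at 15  emit P2@[14:14]
pos 15 'b': at 16
pos 16 'b': at 17
pos 17 'a': at 18  emit P3@[12:17],P4@[13:17]
pos 18 'd': at 1 (via fail)  emit P2@[18:18]
pos 19 'b': at 7 (via fail)
pos 20 'b': at 8
pos 21 'd': at 9  emit P2@[21:21]
pos 22 'e': at 10
pos 23 'e': at 11
pos 24 'e': at 12  emit P1@[19:24]
pos 25 'e': at 19 (via fail)
pos 26 'd': at 20  emit P2@[26:26]
pos 27 'b': at 21
pos 28 'b': at 22
pos 29 'a': at 23  emit P4@[25:29]
pos 30 'd': at 1 (via fail)  emit P2@[30:30]
pos 31 'e': at 2

Result: [[2,2],[5,1],[8,2],[11,3],[11,4],[14,2],[17,3],[17,4],[18,2],[21,2],[24,1],[26,2],[29,4],[30,2]]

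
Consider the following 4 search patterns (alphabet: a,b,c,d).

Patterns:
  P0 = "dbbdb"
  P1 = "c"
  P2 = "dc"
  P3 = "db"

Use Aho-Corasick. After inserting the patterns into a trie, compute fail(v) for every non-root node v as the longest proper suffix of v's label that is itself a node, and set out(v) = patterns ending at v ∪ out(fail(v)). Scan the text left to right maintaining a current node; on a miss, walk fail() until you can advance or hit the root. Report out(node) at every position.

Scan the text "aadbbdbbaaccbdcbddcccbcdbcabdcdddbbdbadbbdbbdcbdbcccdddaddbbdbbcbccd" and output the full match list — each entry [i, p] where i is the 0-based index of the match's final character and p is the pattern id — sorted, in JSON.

Construct AC machine:
Trie (insert patterns):
  n0 'ε': c→6 d→1
  n1 'd': b→2 c→7
  n2 'db': b→3  ←P3
  n3 'dbb': d→4
  n4 'dbbd': b→5
  n5 'dbbdb': ·  ←P0
  n6 'c': ·  ←P1
  n7 'dc': ·  ←P2

BFS fail/out derivation:
  n1('d'): parent n0 fail=0; on 'd' 0 → fail=0;  out ∅∪∅=∅
  n6('c'): parent n0 fail=0; on 'c' 0 → fail=0;  out {1}∪∅={1}
  n2('db'): parent n1 fail=0; on 'b' 0 → fail=0;  out {3}∪∅={3}
  n7('dc'): parent n1 fail=0; on 'c' 0 → fail=6;  out {2}∪{1}={1,2}
  n3('dbb'): parent n2 fail=0; on 'b' 0 → fail=0;  out ∅∪∅=∅
  n4('dbbd'): parent n3 fail=0; on 'd' 0 → fail=1;  out ∅∪∅=∅
  n5('dbbdb'): parent n4 fail=1; on 'b' 1 → fail=2;  out {0}∪{3}={0,3}

Run:
[0] read 'a'  n0⇒n0
[1] read 'a'  n0⇒n0
[2] read 'd'  n0⇒n1
[3] read 'b'  n1⇒n2  emit P3@[2:3]
[4] read 'b'  n2⇒n3
[5] read 'd'  n3⇒n4
[6] read 'b'  n4⇒n5  emit P0@[2:6],P3@[5:6]
[7] read 'b'  n5⇒n3 (fail-walked)
[8] read 'a'  n3⇒n0 (fail-walked)
[9] read 'a'  n0⇒n0
[10] read 'c'  n0⇒n6  emit P1@[10:10]
[11] read 'c'  n6⇒n6 (fail-walked)  emit P1@[11:11]
[12] read 'b'  n6⇒n0 (fail-walked)
[13] read 'd'  n0⇒n1
[14] read 'c'  n1⇒n7  emit P1@[14:14],P2@[13:14]
[15] read 'b'  n7⇒n0 (fail-walked)
[16] read 'd'  n0⇒n1
[17] read 'd'  n1⇒n1 (fail-walked)
[18] read 'c'  n1⇒n7  emit P1@[18:18],P2@[17:18]
[19] read 'c'  n7⇒n6 (fail-walked)  emit P1@[19:19]
[20] read 'c'  n6⇒n6 (fail-walked)  emit P1@[20:20]
[21] read 'b'  n6⇒n0 (fail-walked)
[22] read 'c'  n0⇒n6  emit P1@[22:22]
[23] read 'd'  n6⇒n1 (fail-walked)
[24] read 'b'  n1⇒n2  emit P3@[23:24]
[25] read 'c'  n2⇒n6 (fail-walked)  emit P1@[25:25]
[26] read 'a'  n6⇒n0 (fail-walked)
[27] read 'b'  n0⇒n0
[28] read 'd'  n0⇒n1
[29] read 'c'  n1⇒n7  emit P1@[29:29],P2@[28:29]
[30] read 'd'  n7⇒n1 (fail-walked)
[31] read 'd'  n1⇒n1 (fail-walked)
[32] read 'd'  n1⇒n1 (fail-walked)
[33] read 'b'  n1⇒n2  emit P3@[32:33]
[34] read 'b'  n2⇒n3
[35] read 'd'  n3⇒n4
[36] read 'b'  n4⇒n5  emit P0@[32:36],P3@[35:36]
[37] read 'a'  n5⇒n0 (fail-walked)
[38] read 'd'  n0⇒n1
[39] read 'b'  n1⇒n2  emit P3@[38:39]
[40] read 'b'  n2⇒n3
[41] read 'd'  n3⇒n4
[42] read 'b'  n4⇒n5  emit P0@[38:42],P3@[41:42]
[43] read 'b'  n5⇒n3 (fail-walked)
[44] read 'd'  n3⇒n4
[45] read 'c'  n4⇒n7 (fail-walked)  emit P1@[45:45],P2@[44:45]
[46] read 'b'  n7⇒n0 (fail-walked)
[47] read 'd'  n0⇒n1
[48] read 'b'  n1⇒n2  emit P3@[47:48]
[49] read 'c'  n2⇒n6 (fail-walked)  emit P1@[49:49]
[50] read 'c'  n6⇒n6 (fail-walked)  emit P1@[50:50]
[51] read 'c'  n6⇒n6 (fail-walked)  emit P1@[51:51]
[52] read 'd'  n6⇒n1 (fail-walked)
[53] read 'd'  n1⇒n1 (fail-walked)
[54] read 'd'  n1⇒n1 (fail-walked)
[55] read 'a'  n1⇒n0 (fail-walked)
[56] read 'd'  n0⇒n1
[57] read 'd'  n1⇒n1 (fail-walked)
[58] read 'b'  n1⇒n2  emit P3@[57:58]
[59] read 'b'  n2⇒n3
[60] read 'd'  n3⇒n4
[61] read 'b'  n4⇒n5  emit P0@[57:61],P3@[60:61]
[62] read 'b'  n5⇒n3 (fail-walked)
[63] read 'c'  n3⇒n6 (fail-walked)  emit P1@[63:63]
[64] read 'b'  n6⇒n0 (fail-walked)
[65] read 'c'  n0⇒n6  emit P1@[65:65]
[66] read 'c'  n6⇒n6 (fail-walked)  emit P1@[66:66]
[67] read 'd'  n6⇒n1 (fail-walked)

All matches (sorted): [[3,3],[6,0],[6,3],[10,1],[11,1],[14,1],[14,2],[18,1],[18,2],[19,1],[20,1],[22,1],[24,3],[25,1],[29,1],[29,2],[33,3],[36,0],[36,3],[39,3],[42,0],[42,3],[45,1],[45,2],[48,3],[49,1],[50,1],[51,1],[58,3],[61,0],[61,3],[63,1],[65,1],[66,1]]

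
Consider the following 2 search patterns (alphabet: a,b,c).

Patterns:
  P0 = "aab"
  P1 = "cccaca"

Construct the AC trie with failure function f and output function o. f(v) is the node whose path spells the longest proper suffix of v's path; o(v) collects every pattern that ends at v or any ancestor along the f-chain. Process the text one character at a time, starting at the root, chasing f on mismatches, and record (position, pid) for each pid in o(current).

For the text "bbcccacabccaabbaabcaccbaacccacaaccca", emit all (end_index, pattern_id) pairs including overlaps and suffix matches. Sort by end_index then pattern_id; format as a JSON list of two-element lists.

Build automaton:
Trie (insert patterns):
  n0 'ε': a→1 c→4
  n1 'a': a→2
  n2 'aa': b→3
  n3 'aab': ·  ←P0
  n4 'c': c→5
  n5 'cc': c→6
  n6 'ccc': a→7
  n7 'ccca': c→8
  n8 'cccac': a→9
  n9 'cccaca': ·  ←P1

Failure links (BFS by depth):
  n1('a'): parent n0 fail=0; on 'a' 0 → fail=0;  out ∅∪∅=∅
  n4('c'): parent n0 fail=0; on 'c' 0 → fail=0;  out ∅∪∅=∅
  n2('aa'): parent n1 fail=0; on 'a' 0 → fail=1;  out ∅∪∅=∅
  n5('cc'): parent n4 fail=0; on 'c' 0 → fail=4;  out ∅∪∅=∅
  n3('aab'): parent n2 fail=1; on 'b' 1→0 → fail=0;  out {0}∪∅={0}
  n6('ccc'): parent n5 fail=4; on 'c' 4 → fail=5;  out ∅∪∅=∅
  n7('ccca'): parent n6 fail=5; on 'a' 5→4→0 → fail=1;  out ∅∪∅=∅
  n8('cccac'): parent n7 fail=1; on 'c' 1→0 → fail=4;  out ∅∪∅=∅
  n9('cccaca'): parent n8 fail=4; on 'a' 4→0 → fail=1;  out {1}∪∅={1}

Scan:
[0] read 'b'  n0⇒n0
[1] read 'b'  n0⇒n0
[2] read 'c'  n0⇒n4
[3] read 'c'  n4⇒n5
[4] read 'c'  n5⇒n6
[5] read 'a'  n6⇒n7
[6] read 'c'  n7⇒n8
[7] read 'a'  n8⇒n9  ** P1@[2:7]
[8] read 'b'  n9⇒n0 ·f
[9] read 'c'  n0⇒n4
[10] read 'c'  n4⇒n5
[11] read 'a'  n5⇒n1 ·f
[12] read 'a'  n1⇒n2
[13] read 'b'  n2⇒n3  ** P0@[11:13]
[14] read 'b'  n3⇒n0 ·f
[15] read 'a'  n0⇒n1
[16] read 'a'  n1⇒n2
[17] read 'b'  n2⇒n3  ** P0@[15:17]
[18] read 'c'  n3⇒n4 ·f
[19] read 'a'  n4⇒n1 ·f
[20] read 'c'  n1⇒n4 ·f
[21] read 'c'  n4⇒n5
[22] read 'b'  n5⇒n0 ·f
[23] read 'a'  n0⇒n1
[24] read 'a'  n1⇒n2
[25] read 'c'  n2⇒n4 ·f
[26] read 'c'  n4⇒n5
[27] read 'c'  n5⇒n6
[28] read 'a'  n6⇒n7
[29] read 'c'  n7⇒n8
[30] read 'a'  n8⇒n9  ** P1@[25:30]
[31] read 'a'  n9⇒n2 ·f
[32] read 'c'  n2⇒n4 ·f
[33] read 'c'  n4⇒n5
[34] read 'c'  n5⇒n6
[35] read 'a'  n6⇒n7

All matches (sorted): [[7,1],[13,0],[17,0],[30,1]]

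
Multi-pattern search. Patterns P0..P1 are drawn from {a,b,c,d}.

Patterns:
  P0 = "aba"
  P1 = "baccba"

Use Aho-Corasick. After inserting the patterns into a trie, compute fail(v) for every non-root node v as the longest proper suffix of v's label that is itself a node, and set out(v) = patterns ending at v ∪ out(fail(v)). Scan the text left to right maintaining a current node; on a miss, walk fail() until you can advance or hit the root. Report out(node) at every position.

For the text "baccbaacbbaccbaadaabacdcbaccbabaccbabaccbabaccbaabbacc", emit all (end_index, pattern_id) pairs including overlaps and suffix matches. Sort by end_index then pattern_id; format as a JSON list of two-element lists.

Build automaton:
Trie (insert patterns):
  n0 'ε': a→1 b→4
  n1 'a': b→2
  n2 'ab': a→3
  n3 'aba': ·  ←P0
  n4 'b': a→5
  n5 'ba': c→6
  n6 'bac': c→7
  n7 'bacc': b→8
  n8 'baccb': a→9
  n9 'baccba': ·  ←P1

BFS fail/out derivation:
  n1('a'): parent n0 fail=0; on 'a' 0 → fail=0;  out ∅∪∅=∅
  n4('b'): parent n0 fail=0; on 'b' 0 → fail=0;  out ∅∪∅=∅
  n2('ab'): parent n1 fail=0; on 'b' 0 → fail=4;  out ∅∪∅=∅
  n5('ba'): parent n4 fail=0; on 'a' 0 → fail=1;  out ∅∪∅=∅
  n3('aba'): parent n2 fail=4; on 'a' 4 → fail=5;  out {0}∪∅={0}
  n6('bac'): parent n5 fail=1; on 'c' 1→0 → fail=0;  out ∅∪∅=∅
  n7('bacc'): parent n6 fail=0; on 'c' 0 → fail=0;  out ∅∪∅=∅
  n8('baccb'): parent n7 fail=0; on 'b' 0 → fail=4;  out ∅∪∅=∅
  n9('baccba'): parent n8 fail=4; on 'a' 4 → fail=5;  out {1}∪∅={1}

Run:
i=0 'b': node 0→4
i=1 'a': node 4→5
i=2 'c': node 5→6
i=3 'c': node 6→7
i=4 'b': node 7→8
i=5 'a': node 8→9  emit P1@[0:5]
i=6 'a': node 9→1 (fail-walked)
i=7 'c': node 1→0 (fail-walked)
i=8 'b': node 0→4
i=9 'b': node 4→4 (fail-walked)
i=10 'a': node 4→5
i=11 'c': node 5→6
i=12 'c': node 6→7
i=13 'b': node 7→8
i=14 'a': node 8→9  emit P1@[9:14]
i=15 'a': node 9→1 (fail-walked)
i=16 'd': node 1→0 (fail-walked)
i=17 'a': node 0→1
i=18 'a': node 1→1 (fail-walked)
i=19 'b': node 1→2
i=20 'a': node 2→3  emit P0@[18:20]
i=21 'c': node 3→6 (fail-walked)
i=22 'd': node 6→0 (fail-walked)
i=23 'c': node 0→0
i=24 'b': node 0→4
i=25 'a': node 4→5
i=26 'c': node 5→6
i=27 'c': node 6→7
i=28 'b': node 7→8
i=29 'a': node 8→9  emit P1@[24:29]
i=30 'b': node 9→2 (fail-walked)
i=31 'a': node 2→3  emit P0@[29:31]
i=32 'c': node 3→6 (fail-walked)
i=33 'c': node 6→7
i=34 'b': node 7→8
i=35 'a': node 8→9  emit P1@[30:35]
i=36 'b': node 9→2 (fail-walked)
i=37 'a': node 2→3  emit P0@[35:37]
i=38 'c': node 3→6 (fail-walked)
i=39 'c': node 6→7
i=40 'b': node 7→8
i=41 'a': node 8→9  emit P1@[36:41]
i=42 'b': node 9→2 (fail-walked)
i=43 'a': node 2→3  emit P0@[41:43]
i=44 'c': node 3→6 (fail-walked)
i=45 'c': node 6→7
i=46 'b': node 7→8
i=47 'a': node 8→9  emit P1@[42:47]
i=48 'a': node 9→1 (fail-walked)
i=49 'b': node 1→2
i=50 'b': node 2→4 (fail-walked)
i=51 'a': node 4→5
i=52 'c': node 5→6
i=53 'c': node 6→7

All matches (sorted): [[5,1],[14,1],[20,0],[29,1],[31,0],[35,1],[37,0],[41,1],[43,0],[47,1]]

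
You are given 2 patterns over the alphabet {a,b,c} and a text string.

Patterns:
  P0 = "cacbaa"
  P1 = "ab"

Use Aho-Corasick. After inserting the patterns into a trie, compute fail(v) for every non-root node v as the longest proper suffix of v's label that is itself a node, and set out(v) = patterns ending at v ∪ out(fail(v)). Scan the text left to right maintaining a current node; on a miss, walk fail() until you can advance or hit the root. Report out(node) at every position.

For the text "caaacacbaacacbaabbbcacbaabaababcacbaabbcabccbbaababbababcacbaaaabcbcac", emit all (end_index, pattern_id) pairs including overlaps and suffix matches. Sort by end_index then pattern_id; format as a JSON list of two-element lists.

Build automaton:
Trie (insert patterns):
  n0 'ε': a→7 c→1
  n1 'c': a→2
  n2 'ca': c→3
  n3 'cac': b→4
  n4 'cacb': a→5
  n5 'cacba': a→6
  n6 'cacbaa': ·  ←P0
  n7 'a': b→8
  n8 'ab': ·  ←P1

Failure links (BFS by depth):
  fail(1) 'c': from fail(0)=0 chase 'c': 0 ⇒ 0;  out=∅∪out(0)=∅
  fail(7) 'a': from fail(0)=0 chase 'a': 0 ⇒ 0;  out=∅∪out(0)=∅
  fail(2) 'ca': from fail(1)=0 chase 'a': 0 ⇒ 7;  out=∅∪out(7)=∅
  fail(8) 'ab': from fail(7)=0 chase 'b': 0 ⇒ 0;  out={1}∪out(0)={1}
  fail(3) 'cac': from fail(2)=7 chase 'c': 7→0 ⇒ 1;  out=∅∪out(1)=∅
  fail(4) 'cacb': from fail(3)=1 chase 'b': 1→0 ⇒ 0;  out=∅∪out(0)=∅
  fail(5) 'cacba': from fail(4)=0 chase 'a': 0 ⇒ 7;  out=∅∪out(7)=∅
  fail(6) 'cacbaa': from fail(5)=7 chase 'a': 7→0 ⇒ 7;  out={0}∪out(7)={0}

Run:
[0] read 'c'  n0⇒n1
[1] read 'a'  n1⇒n2
[2] read 'a'  n2⇒n7 (via fail)
[3] read 'a'  n7⇒n7 (via fail)
[4] read 'c'  n7⇒n1 (via fail)
[5] read 'a'  n1⇒n2
[6] read 'c'  n2⇒n3
[7] read 'b'  n3⇒n4
[8] read 'a'  n4⇒n5
[9] read 'a'  n5⇒n6  ** P0@[4:9]
[10] read 'c'  n6⇒n1 (via fail)
[11] read 'a'  n1⇒n2
[12] read 'c'  n2⇒n3
[13] read 'b'  n3⇒n4
[14] read 'a'  n4⇒n5
[15] read 'a'  n5⇒n6  ** P0@[10:15]
[16] read 'b'  n6⇒n8 (via fail)  ** P1@[15:16]
[17] read 'b'  n8⇒n0 (via fail)
[18] read 'b'  n0⇒n0
[19] read 'c'  n0⇒n1
[20] read 'a'  n1⇒n2
[21] read 'c'  n2⇒n3
[22] read 'b'  n3⇒n4
[23] read 'a'  n4⇒n5
[24] read 'a'  n5⇒n6  ** P0@[19:24]
[25] read 'b'  n6⇒n8 (via fail)  ** P1@[24:25]
[26] read 'a'  n8⇒n7 (via fail)
[27] read 'a'  n7⇒n7 (via fail)
[28] read 'b'  n7⇒n8  ** P1@[27:28]
[29] read 'a'  n8⇒n7 (via fail)
[30] read 'b'  n7⇒n8  ** P1@[29:30]
[31] read 'c'  n8⇒n1 (via fail)
[32] read 'a'  n1⇒n2
[33] read 'c'  n2⇒n3
[34] read 'b'  n3⇒n4
[35] read 'a'  n4⇒n5
[36] read 'a'  n5⇒n6  ** P0@[31:36]
[37] read 'b'  n6⇒n8 (via fail)  ** P1@[36:37]
[38] read 'b'  n8⇒n0 (via fail)
[39] read 'c'  n0⇒n1
[40] read 'a'  n1⇒n2
[41] read 'b'  n2⇒n8 (via fail)  ** P1@[40:41]
[42] read 'c'  n8⇒n1 (via fail)
[43] read 'c'  n1⇒n1 (via fail)
[44] read 'b'  n1⇒n0 (via fail)
[45] read 'b'  n0⇒n0
[46] read 'a'  n0⇒n7
[47] read 'a'  n7⇒n7 (via fail)
[48] read 'b'  n7⇒n8  ** P1@[47:48]
[49] read 'a'  n8⇒n7 (via fail)
[50] read 'b'  n7⇒n8  ** P1@[49:50]
[51] read 'b'  n8⇒n0 (via fail)
[52] read 'a'  n0⇒n7
[53] read 'b'  n7⇒n8  ** P1@[52:53]
[54] read 'a'  n8⇒n7 (via fail)
[55] read 'b'  n7⇒n8  ** P1@[54:55]
[56] read 'c'  n8⇒n1 (via fail)
[57] read 'a'  n1⇒n2
[58] read 'c'  n2⇒n3
[59] read 'b'  n3⇒n4
[60] read 'a'  n4⇒n5
[61] read 'a'  n5⇒n6  ** P0@[56:61]
[62] read 'a'  n6⇒n7 (via fail)
[63] read 'a'  n7⇒n7 (via fail)
[64] read 'b'  n7⇒n8  ** P1@[63:64]
[65] read 'c'  n8⇒n1 (via fail)
[66] read 'b'  n1⇒n0 (via fail)
[67] read 'c'  n0⇒n1
[68] read 'a'  n1⇒n2
[69] read 'c'  n2⇒n3

All matches (sorted): [[9,0],[15,0],[16,1],[24,0],[25,1],[28,1],[30,1],[36,0],[37,1],[41,1],[48,1],[50,1],[53,1],[55,1],[61,0],[64,1]]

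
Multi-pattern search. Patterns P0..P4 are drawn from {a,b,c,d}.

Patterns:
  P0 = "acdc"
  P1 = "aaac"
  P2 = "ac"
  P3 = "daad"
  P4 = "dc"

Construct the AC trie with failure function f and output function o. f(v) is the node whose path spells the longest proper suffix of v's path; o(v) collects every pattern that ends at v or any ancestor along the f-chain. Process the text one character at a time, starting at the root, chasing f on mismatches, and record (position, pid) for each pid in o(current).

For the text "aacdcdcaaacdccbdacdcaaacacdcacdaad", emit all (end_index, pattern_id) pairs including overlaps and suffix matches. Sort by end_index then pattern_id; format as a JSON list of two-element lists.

Build:
Trie nodes:
  0='ε' goto a→1 d→8
  1='a' goto a→5 c→2
  2='ac' goto d→3  ←P2
  3='acd' goto c→4
  4='acdc' goto ·  ←P0
  5='aa' goto a→6
  6='aaa' goto c→7
  7='aaac' goto ·  ←P1
  8='d' goto a→9 c→12
  9='da' goto a→10
  10='daa' goto d→11
  11='daad' goto ·  ←P3
  12='dc' goto ·  ←P4

BFS fail/out derivation:
  fail(1) 'a': from fail(0)=0 chase 'a': 0 ⇒ 0;  out=∅∪out(0)=∅
  fail(8) 'd': from fail(0)=0 chase 'd': 0 ⇒ 0;  out=∅∪out(0)=∅
  fail(2) 'ac': from fail(1)=0 chase 'c': 0 ⇒ 0;  out={2}∪out(0)={2}
  fail(5) 'aa': from fail(1)=0 chase 'a': 0 ⇒ 1;  out=∅∪out(1)=∅
  fail(9) 'da': from fail(8)=0 chase 'a': 0 ⇒ 1;  out=∅∪out(1)=∅
  fail(12) 'dc': from fail(8)=0 chase 'c': 0 ⇒ 0;  out={4}∪out(0)={4}
  fail(3) 'acd': from fail(2)=0 chase 'd': 0 ⇒ 8;  out=∅∪out(8)=∅
  fail(6) 'aaa': from fail(5)=1 chase 'a': 1 ⇒ 5;  out=∅∪out(5)=∅
  fail(10) 'daa': from fail(9)=1 chase 'a': 1 ⇒ 5;  out=∅∪out(5)=∅
  fail(4) 'acdc': from fail(3)=8 chase 'c': 8 ⇒ 12;  out={0}∪out(12)={0,4}
  fail(7) 'aaac': from fail(6)=5 chase 'c': 5→1 ⇒ 2;  out={1}∪out(2)={1,2}
  fail(11) 'daad': from fail(10)=5 chase 'd': 5→1→0 ⇒ 8;  out={3}∪out(8)={3}

Text stream:
[0] read 'a'  n0⇒n1
[1] read 'a'  n1⇒n5
[2] read 'c'  n5⇒n2 (fail-walked)  → match P2@[1:2]
[3] read 'd'  n2⇒n3
[4] read 'c'  n3⇒n4  → match P0@[1:4],P4@[3:4]
[5] read 'd'  n4⇒n8 (fail-walked)
[6] read 'c'  n8⇒n12  → match P4@[5:6]
[7] read 'a'  n12⇒n1 (fail-walked)
[8] read 'a'  n1⇒n5
[9] read 'a'  n5⇒n6
[10] read 'c'  n6⇒n7  → match P1@[7:10],P2@[9:10]
[11] read 'd'  n7⇒n3 (fail-walked)
[12] read 'c'  n3⇒n4  → match P0@[9:12],P4@[11:12]
[13] read 'c'  n4⇒n0 (fail-walked)
[14] read 'b'  n0⇒n0
[15] read 'd'  n0⇒n8
[16] read 'a'  n8⇒n9
[17] read 'c'  n9⇒n2 (fail-walked)  → match P2@[16:17]
[18] read 'd'  n2⇒n3
[19] read 'c'  n3⇒n4  → match P0@[16:19],P4@[18:19]
[20] read 'a'  n4⇒n1 (fail-walked)
[21] read 'a'  n1⇒n5
[22] read 'a'  n5⇒n6
[23] read 'c'  n6⇒n7  → match P1@[20:23],P2@[22:23]
[24] read 'a'  n7⇒n1 (fail-walked)
[25] read 'c'  n1⇒n2  → match P2@[24:25]
[26] read 'd'  n2⇒n3
[27] read 'c'  n3⇒n4  → match P0@[24:27],P4@[26:27]
[28] read 'a'  n4⇒n1 (fail-walked)
[29] read 'c'  n1⇒n2  → match P2@[28:29]
[30] read 'd'  n2⇒n3
[31] read 'a'  n3⇒n9 (fail-walked)
[32] read 'a'  n9⇒n10
[33] read 'd'  n10⇒n11  → match P3@[30:33]

Result: [[2,2],[4,0],[4,4],[6,4],[10,1],[10,2],[12,0],[12,4],[17,2],[19,0],[19,4],[23,1],[23,2],[25,2],[27,0],[27,4],[29,2],[33,3]]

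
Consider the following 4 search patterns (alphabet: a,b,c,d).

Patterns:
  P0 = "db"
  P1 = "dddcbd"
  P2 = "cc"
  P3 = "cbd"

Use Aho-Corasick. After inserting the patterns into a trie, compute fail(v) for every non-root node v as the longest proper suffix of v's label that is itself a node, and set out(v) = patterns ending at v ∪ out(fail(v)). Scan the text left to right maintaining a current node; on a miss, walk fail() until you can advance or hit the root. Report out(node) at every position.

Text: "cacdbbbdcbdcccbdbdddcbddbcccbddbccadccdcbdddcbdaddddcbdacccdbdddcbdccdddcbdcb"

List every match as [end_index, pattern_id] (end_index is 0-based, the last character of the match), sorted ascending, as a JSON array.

Construct AC machine:
Trie (insert patterns):
  n0 'ε': c→8 d→1
  n1 'd': b→2 d→3
  n2 'db': ·  [P0 ends]
  n3 'dd': d→4
  n4 'ddd': c→5
  n5 'dddc': b→6
  n6 'dddcb': d→7
  n7 'dddcbd': ·  [P1 ends]
  n8 'c': b→10 c→9
  n9 'cc': ·  [P2 ends]
  n10 'cb': d→11
  n11 'cbd': ·  [P3 ends]

Failure links (BFS by depth):
  n1('d'): parent n0 fail=0; on 'd' 0 → fail=0;  out ∅∪∅=∅
  n8('c'): parent n0 fail=0; on 'c' 0 → fail=0;  out ∅∪∅=∅
  n2('db'): parent n1 fail=0; on 'b' 0 → fail=0;  out {0}∪∅={0}
  n3('dd'): parent n1 fail=0; on 'd' 0 → fail=1;  out ∅∪∅=∅
  n9('cc'): parent n8 fail=0; on 'c' 0 → fail=8;  out {2}∪∅={2}
  n10('cb'): parent n8 fail=0; on 'b' 0 → fail=0;  out ∅∪∅=∅
  n4('ddd'): parent n3 fail=1; on 'd' 1 → fail=3;  out ∅∪∅=∅
  n11('cbd'): parent n10 fail=0; on 'd' 0 → fail=1;  out {3}∪∅={3}
  n5('dddc'): parent n4 fail=3; on 'c' 3→1→0 → fail=8;  out ∅∪∅=∅
  n6('dddcb'): parent n5 fail=8; on 'b' 8 → fail=10;  out ∅∪∅=∅
  n7('dddcbd'): parent n6 fail=10; on 'd' 10 → fail=11;  out {1}∪{3}={1,3}

Scan:
i=0 'c': node 0→8
i=1 'a': node 8→0 ·f
i=2 'c': node 0→8
i=3 'd': node 8→1 ·f
i=4 'b': node 1→2  → match P0@[3:4]
i=5 'b': node 2→0 ·f
i=6 'b': node 0→0
i=7 'd': node 0→1
i=8 'c': node 1→8 ·f
i=9 'b': node 8→10
i=10 'd': node 10→11  → match P3@[8:10]
i=11 'c': node 11→8 ·f
i=12 'c': node 8→9  → match P2@[11:12]
i=13 'c': node 9→9 ·f  → match P2@[12:13]
i=14 'b': node 9→10 ·f
i=15 'd': node 10→11  → match P3@[13:15]
i=16 'b': node 11→2 ·f  → match P0@[15:16]
i=17 'd': node 2→1 ·f
i=18 'd': node 1→3
i=19 'd': node 3→4
i=20 'c': node 4→5
i=21 'b': node 5→6
i=22 'd': node 6→7  → match P1@[17:22],P3@[20:22]
i=23 'd': node 7→3 ·f
i=24 'b': node 3→2 ·f  → match P0@[23:24]
i=25 'c': node 2→8 ·f
i=26 'c': node 8→9  → match P2@[25:26]
i=27 'c': node 9→9 ·f  → match P2@[26:27]
i=28 'b': node 9→10 ·f
i=29 'd': node 10→11  → match P3@[27:29]
i=30 'd': node 11→3 ·f
i=31 'b': node 3→2 ·f  → match P0@[30:31]
i=32 'c': node 2→8 ·f
i=33 'c': node 8→9  → match P2@[32:33]
i=34 'a': node 9→0 ·f
i=35 'd': node 0→1
i=36 'c': node 1→8 ·f
i=37 'c': node 8→9  → match P2@[36:37]
i=38 'd': node 9→1 ·f
i=39 'c': node 1→8 ·f
i=40 'b': node 8→10
i=41 'd': node 10→11  → match P3@[39:41]
i=42 'd': node 11→3 ·f
i=43 'd': node 3→4
i=44 'c': node 4→5
i=45 'b': node 5→6
i=46 'd': node 6→7  → match P1@[41:46],P3@[44:46]
i=47 'a': node 7→0 ·f
i=48 'd': node 0→1
i=49 'd': node 1→3
i=50 'd': node 3→4
i=51 'd': node 4→4 ·f
i=52 'c': node 4→5
i=53 'b': node 5→6
i=54 'd': node 6→7  → match P1@[49:54],P3@[52:54]
i=55 'a': node 7→0 ·f
i=56 'c': node 0→8
i=57 'c': node 8→9  → match P2@[56:57]
i=58 'c': node 9→9 ·f  → match P2@[57:58]
i=59 'd': node 9→1 ·f
i=60 'b': node 1→2  → match P0@[59:60]
i=61 'd': node 2→1 ·f
i=62 'd': node 1→3
i=63 'd': node 3→4
i=64 'c': node 4→5
i=65 'b': node 5→6
i=66 'd': node 6→7  → match P1@[61:66],P3@[64:66]
i=67 'c': node 7→8 ·f
i=68 'c': node 8→9  → match P2@[67:68]
i=69 'd': node 9→1 ·f
i=70 'd': node 1→3
i=71 'd': node 3→4
i=72 'c': node 4→5
i=73 'b': node 5→6
i=74 'd': node 6→7  → match P1@[69:74],P3@[72:74]
i=75 'c': node 7→8 ·f
i=76 'b': node 8→10

Matches: [[4,0],[10,3],[12,2],[13,2],[15,3],[16,0],[22,1],[22,3],[24,0],[26,2],[27,2],[29,3],[31,0],[33,2],[37,2],[41,3],[46,1],[46,3],[54,1],[54,3],[57,2],[58,2],[60,0],[66,1],[66,3],[68,2],[74,1],[74,3]]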